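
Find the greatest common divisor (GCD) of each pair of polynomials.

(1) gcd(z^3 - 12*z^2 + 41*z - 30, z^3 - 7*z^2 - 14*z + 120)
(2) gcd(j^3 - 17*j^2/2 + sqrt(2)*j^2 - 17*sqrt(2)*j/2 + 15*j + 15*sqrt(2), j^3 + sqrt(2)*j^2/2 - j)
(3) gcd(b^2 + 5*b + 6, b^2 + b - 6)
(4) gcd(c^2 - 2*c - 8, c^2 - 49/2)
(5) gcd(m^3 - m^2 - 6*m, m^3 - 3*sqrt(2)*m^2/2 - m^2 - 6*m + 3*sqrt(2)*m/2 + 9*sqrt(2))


(1) = gcd((z - 6)*(z - 5)*(z - 1), (z - 6)*(z - 5)*(z + 4)) = z^2 - 11*z + 30
(2) = gcd((j - 6)*(j - 5/2)*(j + sqrt(2)), j*(j - sqrt(2)/2)*(j + sqrt(2))) = j + sqrt(2)
(3) = gcd((b + 2)*(b + 3), (b - 2)*(b + 3)) = b + 3
(4) = 1
(5) = m^2 - m - 6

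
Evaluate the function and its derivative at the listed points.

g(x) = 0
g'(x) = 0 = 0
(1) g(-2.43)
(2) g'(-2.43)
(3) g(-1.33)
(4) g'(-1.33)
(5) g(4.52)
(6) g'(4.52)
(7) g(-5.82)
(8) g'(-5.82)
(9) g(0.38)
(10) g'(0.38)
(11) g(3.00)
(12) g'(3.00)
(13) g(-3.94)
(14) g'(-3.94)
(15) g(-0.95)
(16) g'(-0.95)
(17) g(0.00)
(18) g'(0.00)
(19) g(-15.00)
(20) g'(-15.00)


(1) = 0.00
(2) = 0.00
(3) = 0.00
(4) = 0.00
(5) = 0.00
(6) = 0.00
(7) = 0.00
(8) = 0.00
(9) = 0.00
(10) = 0.00
(11) = 0.00
(12) = 0.00
(13) = 0.00
(14) = 0.00
(15) = 0.00
(16) = 0.00
(17) = 0.00
(18) = 0.00
(19) = 0.00
(20) = 0.00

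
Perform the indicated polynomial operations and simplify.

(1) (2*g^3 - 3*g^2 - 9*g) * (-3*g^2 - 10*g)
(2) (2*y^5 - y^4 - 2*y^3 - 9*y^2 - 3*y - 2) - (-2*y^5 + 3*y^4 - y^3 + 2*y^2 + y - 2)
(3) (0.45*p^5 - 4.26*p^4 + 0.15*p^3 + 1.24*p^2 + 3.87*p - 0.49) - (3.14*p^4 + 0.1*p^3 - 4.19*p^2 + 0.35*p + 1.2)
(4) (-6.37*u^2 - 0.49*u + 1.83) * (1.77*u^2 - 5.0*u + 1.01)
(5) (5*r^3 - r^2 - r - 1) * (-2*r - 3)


(1) = -6*g^5 - 11*g^4 + 57*g^3 + 90*g^2
(2) = 4*y^5 - 4*y^4 - y^3 - 11*y^2 - 4*y
(3) = 0.45*p^5 - 7.4*p^4 + 0.05*p^3 + 5.43*p^2 + 3.52*p - 1.69
(4) = -11.2749*u^4 + 30.9827*u^3 - 0.7446*u^2 - 9.6449*u + 1.8483
(5) = -10*r^4 - 13*r^3 + 5*r^2 + 5*r + 3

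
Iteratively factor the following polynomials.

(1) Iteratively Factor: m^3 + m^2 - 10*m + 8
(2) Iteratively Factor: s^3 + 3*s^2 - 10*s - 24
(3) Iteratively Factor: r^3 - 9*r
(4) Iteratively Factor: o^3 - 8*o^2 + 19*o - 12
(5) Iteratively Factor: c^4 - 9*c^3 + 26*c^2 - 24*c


(1) = (m + 4)*(m^2 - 3*m + 2) = (m - 2)*(m + 4)*(m - 1)
(2) = (s + 2)*(s^2 + s - 12) = (s + 2)*(s + 4)*(s - 3)
(3) = (r + 3)*(r^2 - 3*r) = (r - 3)*(r + 3)*(r)
(4) = (o - 1)*(o^2 - 7*o + 12) = (o - 4)*(o - 1)*(o - 3)
(5) = (c)*(c^3 - 9*c^2 + 26*c - 24) = c*(c - 4)*(c^2 - 5*c + 6) = c*(c - 4)*(c - 3)*(c - 2)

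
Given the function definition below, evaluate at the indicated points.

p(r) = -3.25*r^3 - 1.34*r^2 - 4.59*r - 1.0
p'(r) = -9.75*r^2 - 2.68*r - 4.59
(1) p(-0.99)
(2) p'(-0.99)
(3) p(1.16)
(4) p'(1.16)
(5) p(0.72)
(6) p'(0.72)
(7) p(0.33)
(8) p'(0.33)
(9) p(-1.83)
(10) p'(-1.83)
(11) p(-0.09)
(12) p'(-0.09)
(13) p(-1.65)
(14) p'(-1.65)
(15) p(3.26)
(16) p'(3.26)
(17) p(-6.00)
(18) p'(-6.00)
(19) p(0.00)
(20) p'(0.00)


(1) = 5.38
(2) = -11.49
(3) = -13.20
(4) = -20.82
(5) = -6.21
(6) = -11.57
(7) = -2.78
(8) = -6.54
(9) = 22.83
(10) = -32.34
(11) = -0.60
(12) = -4.43
(13) = 17.52
(14) = -26.71
(15) = -142.80
(16) = -116.95
(17) = 680.30
(18) = -339.51
(19) = -1.00
(20) = -4.59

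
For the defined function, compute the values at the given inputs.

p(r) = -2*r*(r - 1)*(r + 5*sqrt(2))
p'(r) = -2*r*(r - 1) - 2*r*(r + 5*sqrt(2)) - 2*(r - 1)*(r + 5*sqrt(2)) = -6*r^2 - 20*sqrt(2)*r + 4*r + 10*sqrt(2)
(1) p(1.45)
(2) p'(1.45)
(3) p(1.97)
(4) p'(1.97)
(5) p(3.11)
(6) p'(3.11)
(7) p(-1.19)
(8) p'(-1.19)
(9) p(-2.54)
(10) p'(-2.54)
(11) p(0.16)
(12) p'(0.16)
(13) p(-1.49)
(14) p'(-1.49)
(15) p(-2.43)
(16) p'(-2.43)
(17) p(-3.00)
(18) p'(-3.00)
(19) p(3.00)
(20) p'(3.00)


(1) = -11.12
(2) = -33.69
(3) = -34.55
(4) = -56.98
(5) = -133.62
(6) = -119.41
(7) = -30.65
(8) = 34.54
(9) = -81.48
(10) = 37.11
(11) = 1.94
(12) = 10.10
(13) = -41.41
(14) = 37.01
(15) = -77.37
(16) = 37.72
(17) = -97.71
(18) = 32.99
(19) = -120.85
(20) = -112.71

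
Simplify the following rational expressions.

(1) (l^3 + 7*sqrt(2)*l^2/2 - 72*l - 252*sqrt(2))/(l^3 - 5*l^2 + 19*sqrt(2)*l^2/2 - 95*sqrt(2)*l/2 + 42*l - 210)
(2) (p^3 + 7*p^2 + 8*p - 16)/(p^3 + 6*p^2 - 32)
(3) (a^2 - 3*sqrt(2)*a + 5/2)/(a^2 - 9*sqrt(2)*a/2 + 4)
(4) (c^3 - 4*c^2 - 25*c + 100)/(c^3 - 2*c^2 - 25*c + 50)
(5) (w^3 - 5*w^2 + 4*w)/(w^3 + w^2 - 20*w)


(1) = (4*l - 24*sqrt(2))/(4*l - 20)
(2) = (p - 1)/(p - 2)
(3) = (4*a - 10*sqrt(2))/(4*a - 16*sqrt(2))
(4) = (c - 4)/(c - 2)
(5) = (w - 1)/(w + 5)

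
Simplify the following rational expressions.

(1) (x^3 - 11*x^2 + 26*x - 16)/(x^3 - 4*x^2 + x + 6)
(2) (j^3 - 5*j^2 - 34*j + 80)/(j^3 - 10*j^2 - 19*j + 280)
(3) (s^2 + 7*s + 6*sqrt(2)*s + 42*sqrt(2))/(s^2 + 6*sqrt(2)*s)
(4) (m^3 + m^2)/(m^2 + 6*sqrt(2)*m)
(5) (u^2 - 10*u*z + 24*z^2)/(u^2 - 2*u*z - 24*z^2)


(1) = (x^2 - 9*x + 8)/(x^2 - 2*x - 3)
(2) = (j - 2)/(j - 7)
(3) = (s + 7)/s
(4) = (m^2 + m)/(m + 6*sqrt(2))
(5) = (u - 4*z)/(u + 4*z)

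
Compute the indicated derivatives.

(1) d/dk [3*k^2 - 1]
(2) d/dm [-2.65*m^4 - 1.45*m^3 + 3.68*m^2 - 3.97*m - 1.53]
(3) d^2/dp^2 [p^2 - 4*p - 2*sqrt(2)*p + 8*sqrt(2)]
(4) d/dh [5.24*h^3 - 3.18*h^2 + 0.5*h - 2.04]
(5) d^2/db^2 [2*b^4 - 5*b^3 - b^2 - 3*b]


(1) = 6*k
(2) = -10.6*m^3 - 4.35*m^2 + 7.36*m - 3.97
(3) = 2
(4) = 15.72*h^2 - 6.36*h + 0.5
(5) = 24*b^2 - 30*b - 2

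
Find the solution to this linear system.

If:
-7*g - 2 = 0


Then:
g = -2/7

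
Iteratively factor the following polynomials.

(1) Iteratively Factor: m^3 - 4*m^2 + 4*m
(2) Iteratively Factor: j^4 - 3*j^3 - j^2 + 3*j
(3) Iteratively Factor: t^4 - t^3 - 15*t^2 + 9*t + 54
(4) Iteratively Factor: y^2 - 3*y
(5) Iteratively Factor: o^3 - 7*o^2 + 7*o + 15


(1) = (m - 2)*(m^2 - 2*m) = (m - 2)^2*(m)
(2) = (j + 1)*(j^3 - 4*j^2 + 3*j) = j*(j + 1)*(j^2 - 4*j + 3) = j*(j - 3)*(j + 1)*(j - 1)
(3) = (t + 3)*(t^3 - 4*t^2 - 3*t + 18) = (t - 3)*(t + 3)*(t^2 - t - 6) = (t - 3)*(t + 2)*(t + 3)*(t - 3)
(4) = (y - 3)*(y)
(5) = (o - 3)*(o^2 - 4*o - 5) = (o - 3)*(o + 1)*(o - 5)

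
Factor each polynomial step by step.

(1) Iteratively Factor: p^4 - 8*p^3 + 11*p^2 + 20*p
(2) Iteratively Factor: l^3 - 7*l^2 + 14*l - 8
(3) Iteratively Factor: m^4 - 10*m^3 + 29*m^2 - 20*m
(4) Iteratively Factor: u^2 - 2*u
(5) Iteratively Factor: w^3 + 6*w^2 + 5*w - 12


(1) = (p + 1)*(p^3 - 9*p^2 + 20*p) = (p - 4)*(p + 1)*(p^2 - 5*p) = p*(p - 4)*(p + 1)*(p - 5)
(2) = (l - 1)*(l^2 - 6*l + 8) = (l - 4)*(l - 1)*(l - 2)
(3) = (m - 5)*(m^3 - 5*m^2 + 4*m) = m*(m - 5)*(m^2 - 5*m + 4) = m*(m - 5)*(m - 1)*(m - 4)
(4) = (u)*(u - 2)
(5) = (w + 3)*(w^2 + 3*w - 4) = (w - 1)*(w + 3)*(w + 4)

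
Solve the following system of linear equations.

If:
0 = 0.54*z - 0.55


Then:
z = 1.02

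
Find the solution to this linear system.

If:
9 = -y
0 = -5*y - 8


Then:
No Solution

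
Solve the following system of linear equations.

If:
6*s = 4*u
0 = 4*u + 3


Then:
s = -1/2
u = -3/4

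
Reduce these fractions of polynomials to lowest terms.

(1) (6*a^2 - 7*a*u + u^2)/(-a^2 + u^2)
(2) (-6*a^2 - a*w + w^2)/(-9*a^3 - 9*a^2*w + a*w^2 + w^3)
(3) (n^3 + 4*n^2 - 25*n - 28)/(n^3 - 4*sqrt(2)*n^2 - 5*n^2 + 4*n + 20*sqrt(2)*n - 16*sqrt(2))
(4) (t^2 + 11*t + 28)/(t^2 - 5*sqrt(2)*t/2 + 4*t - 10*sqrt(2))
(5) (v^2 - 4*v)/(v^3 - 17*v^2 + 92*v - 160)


(1) = (-6*a + u)/(a + u)
(2) = (2*a + w)/(3*a^2 + 4*a*w + w^2)
(3) = (n^2 + 8*n + 7)/(n^2 + n*(-4*sqrt(2) - 1) + 4*sqrt(2))
(4) = (2*t + 14)/(2*t - 5*sqrt(2))
(5) = v/(v^2 - 13*v + 40)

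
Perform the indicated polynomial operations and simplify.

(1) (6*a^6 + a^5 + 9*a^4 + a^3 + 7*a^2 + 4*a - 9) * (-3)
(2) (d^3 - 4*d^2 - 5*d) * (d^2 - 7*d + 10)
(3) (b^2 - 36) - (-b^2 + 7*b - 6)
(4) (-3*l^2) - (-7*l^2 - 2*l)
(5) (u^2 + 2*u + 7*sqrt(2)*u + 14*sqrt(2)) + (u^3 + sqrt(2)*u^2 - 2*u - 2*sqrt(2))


(1) = -18*a^6 - 3*a^5 - 27*a^4 - 3*a^3 - 21*a^2 - 12*a + 27
(2) = d^5 - 11*d^4 + 33*d^3 - 5*d^2 - 50*d
(3) = 2*b^2 - 7*b - 30
(4) = 4*l^2 + 2*l
(5) = u^3 + u^2 + sqrt(2)*u^2 + 7*sqrt(2)*u + 12*sqrt(2)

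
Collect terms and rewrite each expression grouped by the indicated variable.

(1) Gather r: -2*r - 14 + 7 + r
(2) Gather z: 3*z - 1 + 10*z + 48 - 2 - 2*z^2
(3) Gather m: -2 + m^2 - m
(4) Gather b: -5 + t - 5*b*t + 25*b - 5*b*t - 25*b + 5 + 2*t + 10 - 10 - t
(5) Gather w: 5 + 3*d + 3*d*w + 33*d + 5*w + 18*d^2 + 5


(1) = -r - 7
(2) = -2*z^2 + 13*z + 45
(3) = m^2 - m - 2
(4) = -10*b*t + 2*t
(5) = 18*d^2 + 36*d + w*(3*d + 5) + 10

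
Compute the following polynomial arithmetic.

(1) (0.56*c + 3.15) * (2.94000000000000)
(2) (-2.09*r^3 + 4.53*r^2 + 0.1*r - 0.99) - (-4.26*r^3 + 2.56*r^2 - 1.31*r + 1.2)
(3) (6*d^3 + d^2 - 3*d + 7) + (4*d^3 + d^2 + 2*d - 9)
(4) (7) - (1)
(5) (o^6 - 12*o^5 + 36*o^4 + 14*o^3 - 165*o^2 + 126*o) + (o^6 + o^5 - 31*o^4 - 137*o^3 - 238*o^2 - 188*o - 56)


(1) = 1.6464*c + 9.261
(2) = 2.17*r^3 + 1.97*r^2 + 1.41*r - 2.19
(3) = 10*d^3 + 2*d^2 - d - 2
(4) = 6
(5) = 2*o^6 - 11*o^5 + 5*o^4 - 123*o^3 - 403*o^2 - 62*o - 56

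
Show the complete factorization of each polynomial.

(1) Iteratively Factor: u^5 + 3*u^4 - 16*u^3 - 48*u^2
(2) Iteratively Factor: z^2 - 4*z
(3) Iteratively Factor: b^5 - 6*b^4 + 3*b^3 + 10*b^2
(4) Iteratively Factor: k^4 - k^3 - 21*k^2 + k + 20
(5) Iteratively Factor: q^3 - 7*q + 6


(1) = (u)*(u^4 + 3*u^3 - 16*u^2 - 48*u) = u^2*(u^3 + 3*u^2 - 16*u - 48) = u^2*(u + 3)*(u^2 - 16) = u^2*(u - 4)*(u + 3)*(u + 4)
(2) = (z - 4)*(z)
(3) = (b - 5)*(b^4 - b^3 - 2*b^2) = b*(b - 5)*(b^3 - b^2 - 2*b) = b^2*(b - 5)*(b^2 - b - 2) = b^2*(b - 5)*(b - 2)*(b + 1)
(4) = (k - 1)*(k^3 - 21*k - 20) = (k - 5)*(k - 1)*(k^2 + 5*k + 4) = (k - 5)*(k - 1)*(k + 1)*(k + 4)
(5) = (q + 3)*(q^2 - 3*q + 2) = (q - 2)*(q + 3)*(q - 1)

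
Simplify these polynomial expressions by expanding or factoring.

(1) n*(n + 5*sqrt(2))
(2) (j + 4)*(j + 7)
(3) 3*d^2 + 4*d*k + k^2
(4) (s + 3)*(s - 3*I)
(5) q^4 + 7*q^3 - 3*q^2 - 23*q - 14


(1) = n^2 + 5*sqrt(2)*n
(2) = j^2 + 11*j + 28
(3) = (d + k)*(3*d + k)
(4) = s^2 + 3*s - 3*I*s - 9*I
(5) = (q - 2)*(q + 1)^2*(q + 7)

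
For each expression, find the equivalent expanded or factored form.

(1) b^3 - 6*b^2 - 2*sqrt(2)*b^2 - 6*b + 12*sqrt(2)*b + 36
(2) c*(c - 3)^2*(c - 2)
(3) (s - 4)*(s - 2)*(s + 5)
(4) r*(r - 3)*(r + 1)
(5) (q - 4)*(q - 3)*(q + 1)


(1) = (b - 6)*(b - 3*sqrt(2))*(b + sqrt(2))
(2) = c^4 - 8*c^3 + 21*c^2 - 18*c
(3) = s^3 - s^2 - 22*s + 40
(4) = r^3 - 2*r^2 - 3*r
(5) = q^3 - 6*q^2 + 5*q + 12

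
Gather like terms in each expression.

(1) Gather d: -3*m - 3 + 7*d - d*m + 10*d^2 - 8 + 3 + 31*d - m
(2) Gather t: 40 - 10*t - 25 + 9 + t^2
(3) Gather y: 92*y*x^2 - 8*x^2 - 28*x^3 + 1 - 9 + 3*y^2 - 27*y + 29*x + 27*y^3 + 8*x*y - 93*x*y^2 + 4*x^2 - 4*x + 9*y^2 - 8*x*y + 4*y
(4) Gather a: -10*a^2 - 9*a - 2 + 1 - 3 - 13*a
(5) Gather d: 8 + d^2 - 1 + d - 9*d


(1) = 10*d^2 + d*(38 - m) - 4*m - 8
(2) = t^2 - 10*t + 24
(3) = -28*x^3 - 4*x^2 + 25*x + 27*y^3 + y^2*(12 - 93*x) + y*(92*x^2 - 23) - 8
(4) = -10*a^2 - 22*a - 4
(5) = d^2 - 8*d + 7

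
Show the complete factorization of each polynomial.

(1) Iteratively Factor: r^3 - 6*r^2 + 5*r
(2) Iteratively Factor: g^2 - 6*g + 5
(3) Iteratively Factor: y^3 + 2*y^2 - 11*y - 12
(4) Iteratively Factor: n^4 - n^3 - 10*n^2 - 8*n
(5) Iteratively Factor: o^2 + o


(1) = (r - 5)*(r^2 - r) = (r - 5)*(r - 1)*(r)
(2) = (g - 5)*(g - 1)
(3) = (y + 1)*(y^2 + y - 12) = (y - 3)*(y + 1)*(y + 4)
(4) = (n + 2)*(n^3 - 3*n^2 - 4*n) = n*(n + 2)*(n^2 - 3*n - 4) = n*(n + 1)*(n + 2)*(n - 4)
(5) = (o + 1)*(o)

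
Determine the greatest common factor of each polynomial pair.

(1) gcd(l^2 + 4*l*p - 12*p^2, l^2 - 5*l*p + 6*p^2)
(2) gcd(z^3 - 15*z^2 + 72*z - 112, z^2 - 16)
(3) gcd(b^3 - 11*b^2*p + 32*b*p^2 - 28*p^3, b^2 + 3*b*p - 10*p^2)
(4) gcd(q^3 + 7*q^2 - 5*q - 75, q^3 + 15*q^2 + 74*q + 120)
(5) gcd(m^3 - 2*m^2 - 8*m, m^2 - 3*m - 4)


(1) = -l + 2*p
(2) = z - 4
(3) = gcd((b - 7*p)*(b - 2*p)^2, (b - 2*p)*(b + 5*p)) = -b + 2*p
(4) = gcd((q - 3)*(q + 5)^2, (q + 4)*(q + 5)*(q + 6)) = q + 5
(5) = m - 4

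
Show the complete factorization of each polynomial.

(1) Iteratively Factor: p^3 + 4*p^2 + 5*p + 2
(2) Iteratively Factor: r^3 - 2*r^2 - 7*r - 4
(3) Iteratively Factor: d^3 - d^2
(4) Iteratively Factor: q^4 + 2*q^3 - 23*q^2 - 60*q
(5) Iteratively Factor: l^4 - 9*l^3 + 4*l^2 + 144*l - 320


(1) = (p + 1)*(p^2 + 3*p + 2) = (p + 1)^2*(p + 2)
(2) = (r - 4)*(r^2 + 2*r + 1) = (r - 4)*(r + 1)*(r + 1)
(3) = (d)*(d^2 - d) = d^2*(d - 1)
(4) = (q + 3)*(q^3 - q^2 - 20*q) = (q - 5)*(q + 3)*(q^2 + 4*q) = q*(q - 5)*(q + 3)*(q + 4)
(5) = (l + 4)*(l^3 - 13*l^2 + 56*l - 80) = (l - 4)*(l + 4)*(l^2 - 9*l + 20) = (l - 4)^2*(l + 4)*(l - 5)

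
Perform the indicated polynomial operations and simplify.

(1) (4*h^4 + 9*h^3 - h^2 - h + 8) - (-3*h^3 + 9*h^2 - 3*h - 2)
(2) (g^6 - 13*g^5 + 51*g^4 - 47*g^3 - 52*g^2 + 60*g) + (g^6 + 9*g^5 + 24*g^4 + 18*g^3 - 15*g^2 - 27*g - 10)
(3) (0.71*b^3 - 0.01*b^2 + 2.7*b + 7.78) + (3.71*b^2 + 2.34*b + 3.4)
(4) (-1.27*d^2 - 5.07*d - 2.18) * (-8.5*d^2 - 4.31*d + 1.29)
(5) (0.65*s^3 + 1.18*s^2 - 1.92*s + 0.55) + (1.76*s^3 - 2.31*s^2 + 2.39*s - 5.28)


(1) = 4*h^4 + 12*h^3 - 10*h^2 + 2*h + 10
(2) = 2*g^6 - 4*g^5 + 75*g^4 - 29*g^3 - 67*g^2 + 33*g - 10
(3) = 0.71*b^3 + 3.7*b^2 + 5.04*b + 11.18
(4) = 10.795*d^4 + 48.5687*d^3 + 38.7434*d^2 + 2.8555*d - 2.8122
(5) = 2.41*s^3 - 1.13*s^2 + 0.47*s - 4.73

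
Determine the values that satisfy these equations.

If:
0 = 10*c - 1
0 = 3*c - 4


Then:
No Solution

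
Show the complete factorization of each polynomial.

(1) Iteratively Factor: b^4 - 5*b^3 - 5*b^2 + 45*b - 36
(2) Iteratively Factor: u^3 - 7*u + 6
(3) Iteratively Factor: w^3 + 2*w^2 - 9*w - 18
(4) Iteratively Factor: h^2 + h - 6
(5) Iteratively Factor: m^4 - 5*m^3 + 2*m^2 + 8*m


(1) = (b - 4)*(b^3 - b^2 - 9*b + 9) = (b - 4)*(b - 3)*(b^2 + 2*b - 3) = (b - 4)*(b - 3)*(b - 1)*(b + 3)
(2) = (u - 1)*(u^2 + u - 6) = (u - 1)*(u + 3)*(u - 2)
(3) = (w - 3)*(w^2 + 5*w + 6) = (w - 3)*(w + 2)*(w + 3)
(4) = (h - 2)*(h + 3)
(5) = (m + 1)*(m^3 - 6*m^2 + 8*m) = (m - 4)*(m + 1)*(m^2 - 2*m) = m*(m - 4)*(m + 1)*(m - 2)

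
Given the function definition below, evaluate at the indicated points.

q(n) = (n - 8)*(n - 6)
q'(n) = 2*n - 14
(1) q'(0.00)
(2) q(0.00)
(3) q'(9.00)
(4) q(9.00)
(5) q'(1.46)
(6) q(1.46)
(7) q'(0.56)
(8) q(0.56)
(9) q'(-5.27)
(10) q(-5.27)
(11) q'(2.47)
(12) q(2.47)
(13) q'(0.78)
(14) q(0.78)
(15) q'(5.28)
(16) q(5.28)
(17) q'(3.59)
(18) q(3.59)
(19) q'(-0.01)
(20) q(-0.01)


(1) = -14.00
(2) = 48.00
(3) = 4.00
(4) = 3.00
(5) = -11.08
(6) = 29.69
(7) = -12.88
(8) = 40.47
(9) = -24.54
(10) = 149.55
(11) = -9.06
(12) = 19.52
(13) = -12.44
(14) = 37.69
(15) = -3.44
(16) = 1.96
(17) = -6.82
(18) = 10.63
(19) = -14.02
(20) = 48.14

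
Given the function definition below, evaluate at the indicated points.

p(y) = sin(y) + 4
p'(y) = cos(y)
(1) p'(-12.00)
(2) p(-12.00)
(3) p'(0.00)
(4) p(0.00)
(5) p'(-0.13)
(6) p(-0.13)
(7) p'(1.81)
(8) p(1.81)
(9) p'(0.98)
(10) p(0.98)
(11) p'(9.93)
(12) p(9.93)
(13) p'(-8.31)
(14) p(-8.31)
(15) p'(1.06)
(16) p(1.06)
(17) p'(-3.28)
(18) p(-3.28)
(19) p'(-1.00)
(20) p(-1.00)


(1) = 0.84
(2) = 4.54
(3) = 1.00
(4) = 4.00
(5) = 0.99
(6) = 3.87
(7) = -0.24
(8) = 4.97
(9) = 0.56
(10) = 4.83
(11) = -0.88
(12) = 3.52
(13) = -0.44
(14) = 3.10
(15) = 0.49
(16) = 4.87
(17) = -0.99
(18) = 4.14
(19) = 0.54
(20) = 3.16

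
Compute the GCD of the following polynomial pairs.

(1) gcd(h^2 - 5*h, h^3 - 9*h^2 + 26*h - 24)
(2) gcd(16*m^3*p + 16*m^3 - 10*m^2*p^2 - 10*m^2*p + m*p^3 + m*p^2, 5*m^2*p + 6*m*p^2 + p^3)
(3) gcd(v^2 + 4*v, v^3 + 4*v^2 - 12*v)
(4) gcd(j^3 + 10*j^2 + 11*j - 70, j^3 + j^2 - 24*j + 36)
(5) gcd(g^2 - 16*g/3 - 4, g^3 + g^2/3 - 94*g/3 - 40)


(1) = 1
(2) = gcd((-8*m + p)*(-2*m + p)*(m*p + m), p*(m + p)*(5*m + p)) = 1
(3) = gcd(v*(v + 4), v*(v - 2)*(v + 6)) = v
(4) = gcd((j - 2)*(j + 5)*(j + 7), (j - 3)*(j - 2)*(j + 6)) = j - 2
(5) = g - 6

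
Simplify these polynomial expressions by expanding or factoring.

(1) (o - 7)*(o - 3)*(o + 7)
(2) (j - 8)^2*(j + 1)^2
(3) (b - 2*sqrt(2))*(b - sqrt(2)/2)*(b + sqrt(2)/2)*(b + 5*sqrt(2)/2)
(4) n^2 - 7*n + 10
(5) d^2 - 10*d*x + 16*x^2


(1) = o^3 - 3*o^2 - 49*o + 147
(2) = j^4 - 14*j^3 + 33*j^2 + 112*j + 64
(3) = b^4 + sqrt(2)*b^3/2 - 21*b^2/2 - sqrt(2)*b/4 + 5
(4) = (n - 5)*(n - 2)
(5) = (d - 8*x)*(d - 2*x)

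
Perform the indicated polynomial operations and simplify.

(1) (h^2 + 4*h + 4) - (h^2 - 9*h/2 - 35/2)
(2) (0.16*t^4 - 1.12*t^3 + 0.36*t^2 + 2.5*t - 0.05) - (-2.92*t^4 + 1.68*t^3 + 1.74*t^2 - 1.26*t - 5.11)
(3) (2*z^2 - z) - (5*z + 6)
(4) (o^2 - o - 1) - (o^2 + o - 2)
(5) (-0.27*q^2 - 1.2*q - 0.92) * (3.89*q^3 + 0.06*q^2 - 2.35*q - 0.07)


(1) = 17*h/2 + 43/2
(2) = 3.08*t^4 - 2.8*t^3 - 1.38*t^2 + 3.76*t + 5.06
(3) = 2*z^2 - 6*z - 6
(4) = 1 - 2*o
(5) = -1.0503*q^5 - 4.6842*q^4 - 3.0163*q^3 + 2.7837*q^2 + 2.246*q + 0.0644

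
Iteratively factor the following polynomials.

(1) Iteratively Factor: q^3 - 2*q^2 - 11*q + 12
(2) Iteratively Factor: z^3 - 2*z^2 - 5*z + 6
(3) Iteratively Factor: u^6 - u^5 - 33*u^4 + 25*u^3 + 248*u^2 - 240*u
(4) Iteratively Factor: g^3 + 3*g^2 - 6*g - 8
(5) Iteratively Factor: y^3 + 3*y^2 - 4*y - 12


(1) = (q - 1)*(q^2 - q - 12) = (q - 1)*(q + 3)*(q - 4)
(2) = (z - 1)*(z^2 - z - 6) = (z - 3)*(z - 1)*(z + 2)
(3) = (u - 1)*(u^5 - 33*u^3 - 8*u^2 + 240*u) = u*(u - 1)*(u^4 - 33*u^2 - 8*u + 240) = u*(u - 3)*(u - 1)*(u^3 + 3*u^2 - 24*u - 80) = u*(u - 3)*(u - 1)*(u + 4)*(u^2 - u - 20) = u*(u - 5)*(u - 3)*(u - 1)*(u + 4)*(u + 4)
(4) = (g + 1)*(g^2 + 2*g - 8) = (g - 2)*(g + 1)*(g + 4)
(5) = (y - 2)*(y^2 + 5*y + 6) = (y - 2)*(y + 2)*(y + 3)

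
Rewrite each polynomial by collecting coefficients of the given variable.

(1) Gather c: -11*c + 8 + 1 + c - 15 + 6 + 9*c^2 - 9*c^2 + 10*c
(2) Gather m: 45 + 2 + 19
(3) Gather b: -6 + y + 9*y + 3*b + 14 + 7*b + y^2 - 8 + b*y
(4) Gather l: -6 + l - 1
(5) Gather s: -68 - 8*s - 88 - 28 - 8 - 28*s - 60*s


(1) = 0
(2) = 66
(3) = b*(y + 10) + y^2 + 10*y
(4) = l - 7
(5) = -96*s - 192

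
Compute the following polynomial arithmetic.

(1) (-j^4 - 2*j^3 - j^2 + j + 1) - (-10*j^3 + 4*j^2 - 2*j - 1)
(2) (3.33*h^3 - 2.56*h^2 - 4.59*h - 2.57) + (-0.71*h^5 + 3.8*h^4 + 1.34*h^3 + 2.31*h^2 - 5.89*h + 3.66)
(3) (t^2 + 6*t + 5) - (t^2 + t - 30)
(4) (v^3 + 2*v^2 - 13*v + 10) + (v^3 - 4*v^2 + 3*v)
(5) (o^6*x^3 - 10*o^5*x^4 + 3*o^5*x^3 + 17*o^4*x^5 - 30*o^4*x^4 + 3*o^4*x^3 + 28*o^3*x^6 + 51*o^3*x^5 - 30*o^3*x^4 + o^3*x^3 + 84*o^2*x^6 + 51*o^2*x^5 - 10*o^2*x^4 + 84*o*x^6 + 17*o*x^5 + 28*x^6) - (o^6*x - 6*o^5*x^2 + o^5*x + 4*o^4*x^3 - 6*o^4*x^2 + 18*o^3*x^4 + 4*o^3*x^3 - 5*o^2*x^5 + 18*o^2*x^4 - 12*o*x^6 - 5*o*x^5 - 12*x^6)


(1) = -j^4 + 8*j^3 - 5*j^2 + 3*j + 2
(2) = -0.71*h^5 + 3.8*h^4 + 4.67*h^3 - 0.25*h^2 - 10.48*h + 1.09
(3) = 5*t + 35
(4) = 2*v^3 - 2*v^2 - 10*v + 10
(5) = o^6*x^3 - o^6*x - 10*o^5*x^4 + 3*o^5*x^3 + 6*o^5*x^2 - o^5*x + 17*o^4*x^5 - 30*o^4*x^4 - o^4*x^3 + 6*o^4*x^2 + 28*o^3*x^6 + 51*o^3*x^5 - 48*o^3*x^4 - 3*o^3*x^3 + 84*o^2*x^6 + 56*o^2*x^5 - 28*o^2*x^4 + 96*o*x^6 + 22*o*x^5 + 40*x^6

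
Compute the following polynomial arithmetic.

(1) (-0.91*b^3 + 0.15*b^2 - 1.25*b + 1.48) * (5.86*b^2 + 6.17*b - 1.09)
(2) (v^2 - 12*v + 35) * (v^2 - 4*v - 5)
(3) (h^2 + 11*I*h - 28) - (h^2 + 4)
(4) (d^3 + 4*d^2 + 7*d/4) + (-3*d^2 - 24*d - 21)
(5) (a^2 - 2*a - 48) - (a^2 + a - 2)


(1) = -5.3326*b^5 - 4.7357*b^4 - 5.4076*b^3 + 0.7968*b^2 + 10.4941*b - 1.6132
(2) = v^4 - 16*v^3 + 78*v^2 - 80*v - 175
(3) = 11*I*h - 32
(4) = d^3 + d^2 - 89*d/4 - 21
(5) = -3*a - 46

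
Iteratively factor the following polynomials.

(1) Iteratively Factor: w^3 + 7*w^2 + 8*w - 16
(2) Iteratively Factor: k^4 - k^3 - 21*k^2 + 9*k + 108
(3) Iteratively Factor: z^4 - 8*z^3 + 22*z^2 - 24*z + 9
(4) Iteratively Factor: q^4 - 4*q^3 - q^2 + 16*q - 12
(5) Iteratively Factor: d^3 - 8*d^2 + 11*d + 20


(1) = (w - 1)*(w^2 + 8*w + 16) = (w - 1)*(w + 4)*(w + 4)
(2) = (k - 3)*(k^3 + 2*k^2 - 15*k - 36) = (k - 4)*(k - 3)*(k^2 + 6*k + 9) = (k - 4)*(k - 3)*(k + 3)*(k + 3)
(3) = (z - 3)*(z^3 - 5*z^2 + 7*z - 3) = (z - 3)^2*(z^2 - 2*z + 1) = (z - 3)^2*(z - 1)*(z - 1)
(4) = (q - 3)*(q^3 - q^2 - 4*q + 4) = (q - 3)*(q + 2)*(q^2 - 3*q + 2) = (q - 3)*(q - 2)*(q + 2)*(q - 1)
(5) = (d + 1)*(d^2 - 9*d + 20) = (d - 4)*(d + 1)*(d - 5)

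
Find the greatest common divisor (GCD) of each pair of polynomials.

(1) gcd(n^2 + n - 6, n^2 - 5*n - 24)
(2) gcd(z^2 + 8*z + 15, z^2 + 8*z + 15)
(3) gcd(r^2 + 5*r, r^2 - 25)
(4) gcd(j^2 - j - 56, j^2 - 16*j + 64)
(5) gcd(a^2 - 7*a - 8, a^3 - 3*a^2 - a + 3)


(1) = gcd((n - 2)*(n + 3), (n - 8)*(n + 3)) = n + 3
(2) = z^2 + 8*z + 15
(3) = r + 5
(4) = j - 8
(5) = a + 1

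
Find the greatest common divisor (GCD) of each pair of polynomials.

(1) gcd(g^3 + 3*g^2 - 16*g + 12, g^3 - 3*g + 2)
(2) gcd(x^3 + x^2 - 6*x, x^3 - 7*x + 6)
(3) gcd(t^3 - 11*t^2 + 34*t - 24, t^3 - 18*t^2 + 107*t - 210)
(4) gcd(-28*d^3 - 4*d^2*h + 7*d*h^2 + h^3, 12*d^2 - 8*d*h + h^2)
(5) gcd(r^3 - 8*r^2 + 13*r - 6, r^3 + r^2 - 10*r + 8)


(1) = gcd((g - 2)*(g - 1)*(g + 6), (g - 1)^2*(g + 2)) = g - 1
(2) = x^2 + x - 6
(3) = t - 6
(4) = gcd((-2*d + h)*(2*d + h)*(7*d + h), (-6*d + h)*(-2*d + h)) = 2*d - h
(5) = r - 1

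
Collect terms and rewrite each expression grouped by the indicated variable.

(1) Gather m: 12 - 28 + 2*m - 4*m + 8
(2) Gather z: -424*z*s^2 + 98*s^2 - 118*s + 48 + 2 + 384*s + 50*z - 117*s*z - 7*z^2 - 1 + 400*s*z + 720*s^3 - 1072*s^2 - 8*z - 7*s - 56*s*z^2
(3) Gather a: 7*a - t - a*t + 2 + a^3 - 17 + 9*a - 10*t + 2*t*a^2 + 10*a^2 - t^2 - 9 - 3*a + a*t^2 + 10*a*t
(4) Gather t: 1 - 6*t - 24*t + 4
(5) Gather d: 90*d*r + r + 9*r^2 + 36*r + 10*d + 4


(1) = -2*m - 8
(2) = 720*s^3 - 974*s^2 + 259*s + z^2*(-56*s - 7) + z*(-424*s^2 + 283*s + 42) + 49
(3) = a^3 + a^2*(2*t + 10) + a*(t^2 + 9*t + 13) - t^2 - 11*t - 24
(4) = 5 - 30*t
(5) = d*(90*r + 10) + 9*r^2 + 37*r + 4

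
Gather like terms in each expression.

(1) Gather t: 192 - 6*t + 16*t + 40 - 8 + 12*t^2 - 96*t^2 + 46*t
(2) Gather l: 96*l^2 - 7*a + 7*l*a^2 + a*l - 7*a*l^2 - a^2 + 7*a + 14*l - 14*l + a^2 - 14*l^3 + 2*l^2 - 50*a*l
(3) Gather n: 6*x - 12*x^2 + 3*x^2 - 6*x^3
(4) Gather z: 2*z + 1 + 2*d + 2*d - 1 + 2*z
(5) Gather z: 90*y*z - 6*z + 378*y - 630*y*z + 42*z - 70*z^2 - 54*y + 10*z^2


(1) = -84*t^2 + 56*t + 224
(2) = -14*l^3 + l^2*(98 - 7*a) + l*(7*a^2 - 49*a)
(3) = -6*x^3 - 9*x^2 + 6*x
(4) = 4*d + 4*z
(5) = 324*y - 60*z^2 + z*(36 - 540*y)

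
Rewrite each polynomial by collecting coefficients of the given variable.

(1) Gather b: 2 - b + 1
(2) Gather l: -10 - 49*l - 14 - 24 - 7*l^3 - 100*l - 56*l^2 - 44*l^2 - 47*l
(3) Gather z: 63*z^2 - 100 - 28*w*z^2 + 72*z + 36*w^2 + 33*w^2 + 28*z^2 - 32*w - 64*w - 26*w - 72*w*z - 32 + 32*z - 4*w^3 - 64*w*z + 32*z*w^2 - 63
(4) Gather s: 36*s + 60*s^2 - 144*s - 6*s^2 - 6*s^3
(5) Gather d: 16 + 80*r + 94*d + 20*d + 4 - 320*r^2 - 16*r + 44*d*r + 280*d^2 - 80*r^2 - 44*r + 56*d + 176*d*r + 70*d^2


(1) = 3 - b
(2) = -7*l^3 - 100*l^2 - 196*l - 48
(3) = -4*w^3 + 69*w^2 - 122*w + z^2*(91 - 28*w) + z*(32*w^2 - 136*w + 104) - 195
(4) = -6*s^3 + 54*s^2 - 108*s
(5) = 350*d^2 + d*(220*r + 170) - 400*r^2 + 20*r + 20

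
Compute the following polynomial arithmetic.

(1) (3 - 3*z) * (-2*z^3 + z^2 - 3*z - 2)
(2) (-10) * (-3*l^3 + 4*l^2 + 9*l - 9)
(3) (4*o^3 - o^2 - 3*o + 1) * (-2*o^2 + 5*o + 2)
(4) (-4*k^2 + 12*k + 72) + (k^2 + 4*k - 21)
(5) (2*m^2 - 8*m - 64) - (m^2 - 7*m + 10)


(1) = 6*z^4 - 9*z^3 + 12*z^2 - 3*z - 6
(2) = 30*l^3 - 40*l^2 - 90*l + 90
(3) = -8*o^5 + 22*o^4 + 9*o^3 - 19*o^2 - o + 2
(4) = -3*k^2 + 16*k + 51
(5) = m^2 - m - 74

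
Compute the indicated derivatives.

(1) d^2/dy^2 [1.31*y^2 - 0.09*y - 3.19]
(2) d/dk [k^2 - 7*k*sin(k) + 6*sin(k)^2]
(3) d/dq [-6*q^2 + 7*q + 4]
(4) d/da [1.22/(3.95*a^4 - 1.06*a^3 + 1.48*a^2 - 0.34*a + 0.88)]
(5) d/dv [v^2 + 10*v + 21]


(1) = 2.62000000000000
(2) = -7*k*cos(k) + 2*k - 7*sin(k) + 6*sin(2*k)
(3) = 7 - 12*q
(4) = (-19.276*a^3 + 3.8796*a^2 - 3.6112*a + 0.4148)/(3.95*a^4 - 1.06*a^3 + 1.48*a^2 - 0.34*a + 0.88)^2
(5) = 2*v + 10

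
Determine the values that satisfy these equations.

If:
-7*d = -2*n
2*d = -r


Then:
d = -r/2
n = -7*r/4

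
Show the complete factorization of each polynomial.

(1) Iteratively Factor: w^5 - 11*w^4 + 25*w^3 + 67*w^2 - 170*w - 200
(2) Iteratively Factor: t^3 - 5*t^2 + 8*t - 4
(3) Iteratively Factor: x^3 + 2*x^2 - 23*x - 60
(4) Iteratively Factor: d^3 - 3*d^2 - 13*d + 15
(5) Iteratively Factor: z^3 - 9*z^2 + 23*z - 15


(1) = (w + 1)*(w^4 - 12*w^3 + 37*w^2 + 30*w - 200) = (w - 4)*(w + 1)*(w^3 - 8*w^2 + 5*w + 50) = (w - 5)*(w - 4)*(w + 1)*(w^2 - 3*w - 10) = (w - 5)*(w - 4)*(w + 1)*(w + 2)*(w - 5)
(2) = (t - 1)*(t^2 - 4*t + 4) = (t - 2)*(t - 1)*(t - 2)
(3) = (x + 4)*(x^2 - 2*x - 15) = (x - 5)*(x + 4)*(x + 3)
(4) = (d - 5)*(d^2 + 2*d - 3) = (d - 5)*(d - 1)*(d + 3)
(5) = (z - 1)*(z^2 - 8*z + 15) = (z - 3)*(z - 1)*(z - 5)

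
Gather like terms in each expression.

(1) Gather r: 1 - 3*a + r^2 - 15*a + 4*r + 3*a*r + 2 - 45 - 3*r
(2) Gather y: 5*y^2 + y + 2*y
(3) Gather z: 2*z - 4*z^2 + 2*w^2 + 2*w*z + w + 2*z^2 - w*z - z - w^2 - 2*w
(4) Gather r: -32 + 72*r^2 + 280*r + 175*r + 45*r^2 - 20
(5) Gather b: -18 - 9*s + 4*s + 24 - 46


(1) = -18*a + r^2 + r*(3*a + 1) - 42
(2) = 5*y^2 + 3*y
(3) = w^2 - w - 2*z^2 + z*(w + 1)
(4) = 117*r^2 + 455*r - 52
(5) = -5*s - 40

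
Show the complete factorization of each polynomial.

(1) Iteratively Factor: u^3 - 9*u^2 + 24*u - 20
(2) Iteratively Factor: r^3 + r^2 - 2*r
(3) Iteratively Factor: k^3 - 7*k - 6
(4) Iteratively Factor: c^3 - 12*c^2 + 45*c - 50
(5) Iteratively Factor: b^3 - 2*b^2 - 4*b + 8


(1) = (u - 5)*(u^2 - 4*u + 4) = (u - 5)*(u - 2)*(u - 2)
(2) = (r + 2)*(r^2 - r) = (r - 1)*(r + 2)*(r)
(3) = (k + 1)*(k^2 - k - 6) = (k + 1)*(k + 2)*(k - 3)
(4) = (c - 5)*(c^2 - 7*c + 10) = (c - 5)*(c - 2)*(c - 5)
(5) = (b - 2)*(b^2 - 4) = (b - 2)*(b + 2)*(b - 2)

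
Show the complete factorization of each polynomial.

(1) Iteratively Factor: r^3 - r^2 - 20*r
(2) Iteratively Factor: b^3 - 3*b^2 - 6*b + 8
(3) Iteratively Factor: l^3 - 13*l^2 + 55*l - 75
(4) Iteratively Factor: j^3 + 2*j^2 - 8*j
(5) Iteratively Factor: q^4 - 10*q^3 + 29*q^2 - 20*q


(1) = (r)*(r^2 - r - 20) = r*(r + 4)*(r - 5)
(2) = (b - 4)*(b^2 + b - 2) = (b - 4)*(b + 2)*(b - 1)
(3) = (l - 3)*(l^2 - 10*l + 25) = (l - 5)*(l - 3)*(l - 5)
(4) = (j + 4)*(j^2 - 2*j) = (j - 2)*(j + 4)*(j)
(5) = (q - 5)*(q^3 - 5*q^2 + 4*q) = (q - 5)*(q - 1)*(q^2 - 4*q) = (q - 5)*(q - 4)*(q - 1)*(q)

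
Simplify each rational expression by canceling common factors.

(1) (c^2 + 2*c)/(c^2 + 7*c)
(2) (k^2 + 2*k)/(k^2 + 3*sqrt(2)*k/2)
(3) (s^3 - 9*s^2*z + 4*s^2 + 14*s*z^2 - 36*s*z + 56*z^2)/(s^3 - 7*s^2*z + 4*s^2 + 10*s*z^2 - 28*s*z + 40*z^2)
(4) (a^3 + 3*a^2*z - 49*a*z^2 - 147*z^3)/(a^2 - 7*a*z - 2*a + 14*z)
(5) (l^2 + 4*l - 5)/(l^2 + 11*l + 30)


(1) = (c + 2)/(c + 7)
(2) = (2*k + 4)/(2*k + 3*sqrt(2))
(3) = (-s + 7*z)/(-s + 5*z)
(4) = (a^2 + 10*a*z + 21*z^2)/(a - 2)
(5) = (l - 1)/(l + 6)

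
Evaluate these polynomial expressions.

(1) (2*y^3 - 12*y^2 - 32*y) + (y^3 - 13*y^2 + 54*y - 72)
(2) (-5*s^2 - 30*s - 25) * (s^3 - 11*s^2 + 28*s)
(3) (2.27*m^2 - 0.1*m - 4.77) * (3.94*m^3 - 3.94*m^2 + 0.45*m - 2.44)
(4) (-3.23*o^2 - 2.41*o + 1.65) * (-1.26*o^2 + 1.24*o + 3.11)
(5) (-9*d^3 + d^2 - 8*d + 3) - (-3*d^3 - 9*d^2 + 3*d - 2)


(1) = 3*y^3 - 25*y^2 + 22*y - 72
(2) = -5*s^5 + 25*s^4 + 165*s^3 - 565*s^2 - 700*s
(3) = 8.9438*m^5 - 9.3378*m^4 - 17.3783*m^3 + 13.21*m^2 - 1.9025*m + 11.6388
(4) = 4.0698*o^4 - 0.9686*o^3 - 15.1127*o^2 - 5.4491*o + 5.1315
(5) = -6*d^3 + 10*d^2 - 11*d + 5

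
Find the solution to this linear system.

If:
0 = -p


Then:
p = 0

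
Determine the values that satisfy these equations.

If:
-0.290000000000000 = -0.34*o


Then:
o = 0.85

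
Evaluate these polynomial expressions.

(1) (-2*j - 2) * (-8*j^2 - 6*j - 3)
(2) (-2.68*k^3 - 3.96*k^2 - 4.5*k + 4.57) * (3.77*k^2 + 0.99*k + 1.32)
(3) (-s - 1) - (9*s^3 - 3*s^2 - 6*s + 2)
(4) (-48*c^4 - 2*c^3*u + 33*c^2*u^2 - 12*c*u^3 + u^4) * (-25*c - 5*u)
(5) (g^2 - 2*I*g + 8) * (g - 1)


(1) = 16*j^3 + 28*j^2 + 18*j + 6
(2) = -10.1036*k^5 - 17.5824*k^4 - 24.423*k^3 + 7.5467*k^2 - 1.4157*k + 6.0324
(3) = -9*s^3 + 3*s^2 + 5*s - 3
(4) = 1200*c^5 + 290*c^4*u - 815*c^3*u^2 + 135*c^2*u^3 + 35*c*u^4 - 5*u^5
(5) = g^3 - g^2 - 2*I*g^2 + 8*g + 2*I*g - 8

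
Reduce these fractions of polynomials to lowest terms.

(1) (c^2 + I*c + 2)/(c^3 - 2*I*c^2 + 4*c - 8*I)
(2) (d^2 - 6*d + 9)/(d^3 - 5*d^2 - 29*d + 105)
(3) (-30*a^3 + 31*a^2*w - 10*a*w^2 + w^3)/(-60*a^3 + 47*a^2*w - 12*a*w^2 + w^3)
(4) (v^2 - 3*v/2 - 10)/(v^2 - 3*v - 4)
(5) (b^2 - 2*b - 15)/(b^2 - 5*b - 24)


(1) = (c - I)/(c^2 - 4*I*c - 4)
(2) = (d - 3)/(d^2 - 2*d - 35)
(3) = (-2*a + w)/(-4*a + w)
(4) = (2*v + 5)/(2*v + 2)
(5) = (b - 5)/(b - 8)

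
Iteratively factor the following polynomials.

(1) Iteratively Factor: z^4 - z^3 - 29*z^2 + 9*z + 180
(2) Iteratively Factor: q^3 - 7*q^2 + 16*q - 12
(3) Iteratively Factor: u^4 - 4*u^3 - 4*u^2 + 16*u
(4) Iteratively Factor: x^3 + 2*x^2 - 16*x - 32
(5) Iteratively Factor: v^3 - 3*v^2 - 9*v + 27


(1) = (z + 3)*(z^3 - 4*z^2 - 17*z + 60) = (z - 5)*(z + 3)*(z^2 + z - 12) = (z - 5)*(z - 3)*(z + 3)*(z + 4)
(2) = (q - 2)*(q^2 - 5*q + 6) = (q - 2)^2*(q - 3)
(3) = (u - 4)*(u^3 - 4*u) = (u - 4)*(u - 2)*(u^2 + 2*u) = u*(u - 4)*(u - 2)*(u + 2)
(4) = (x + 4)*(x^2 - 2*x - 8) = (x - 4)*(x + 4)*(x + 2)
(5) = (v - 3)*(v^2 - 9) = (v - 3)*(v + 3)*(v - 3)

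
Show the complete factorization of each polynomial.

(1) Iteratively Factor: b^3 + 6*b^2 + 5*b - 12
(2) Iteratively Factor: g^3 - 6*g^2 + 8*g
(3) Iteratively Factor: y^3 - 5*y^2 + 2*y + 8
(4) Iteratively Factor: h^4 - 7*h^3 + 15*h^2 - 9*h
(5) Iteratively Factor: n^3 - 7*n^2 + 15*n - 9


(1) = (b - 1)*(b^2 + 7*b + 12) = (b - 1)*(b + 4)*(b + 3)
(2) = (g - 2)*(g^2 - 4*g) = (g - 4)*(g - 2)*(g)
(3) = (y - 4)*(y^2 - y - 2) = (y - 4)*(y + 1)*(y - 2)
(4) = (h - 3)*(h^3 - 4*h^2 + 3*h) = (h - 3)^2*(h^2 - h) = h*(h - 3)^2*(h - 1)
(5) = (n - 1)*(n^2 - 6*n + 9) = (n - 3)*(n - 1)*(n - 3)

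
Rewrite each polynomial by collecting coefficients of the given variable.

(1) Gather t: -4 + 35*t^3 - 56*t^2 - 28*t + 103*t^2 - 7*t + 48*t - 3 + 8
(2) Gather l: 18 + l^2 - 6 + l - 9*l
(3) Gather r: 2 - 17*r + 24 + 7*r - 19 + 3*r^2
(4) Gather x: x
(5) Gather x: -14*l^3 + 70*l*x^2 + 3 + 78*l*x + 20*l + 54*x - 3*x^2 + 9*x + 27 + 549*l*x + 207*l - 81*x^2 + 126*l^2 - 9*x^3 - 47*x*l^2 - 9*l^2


(1) = 35*t^3 + 47*t^2 + 13*t + 1
(2) = l^2 - 8*l + 12
(3) = 3*r^2 - 10*r + 7
(4) = x
(5) = -14*l^3 + 117*l^2 + 227*l - 9*x^3 + x^2*(70*l - 84) + x*(-47*l^2 + 627*l + 63) + 30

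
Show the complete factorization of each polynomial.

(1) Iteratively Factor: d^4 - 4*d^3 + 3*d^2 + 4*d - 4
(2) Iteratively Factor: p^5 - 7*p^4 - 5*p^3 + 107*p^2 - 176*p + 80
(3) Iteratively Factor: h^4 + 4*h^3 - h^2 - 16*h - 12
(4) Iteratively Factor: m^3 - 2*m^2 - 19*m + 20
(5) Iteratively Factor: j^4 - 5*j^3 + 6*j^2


(1) = (d - 2)*(d^3 - 2*d^2 - d + 2) = (d - 2)^2*(d^2 - 1) = (d - 2)^2*(d + 1)*(d - 1)
(2) = (p - 1)*(p^4 - 6*p^3 - 11*p^2 + 96*p - 80) = (p - 5)*(p - 1)*(p^3 - p^2 - 16*p + 16) = (p - 5)*(p - 1)*(p + 4)*(p^2 - 5*p + 4) = (p - 5)*(p - 1)^2*(p + 4)*(p - 4)
(3) = (h + 3)*(h^3 + h^2 - 4*h - 4) = (h + 2)*(h + 3)*(h^2 - h - 2) = (h - 2)*(h + 2)*(h + 3)*(h + 1)
(4) = (m - 1)*(m^2 - m - 20) = (m - 1)*(m + 4)*(m - 5)
(5) = (j)*(j^3 - 5*j^2 + 6*j) = j*(j - 2)*(j^2 - 3*j) = j^2*(j - 2)*(j - 3)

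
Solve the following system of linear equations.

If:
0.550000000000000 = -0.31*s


Then:
s = -1.77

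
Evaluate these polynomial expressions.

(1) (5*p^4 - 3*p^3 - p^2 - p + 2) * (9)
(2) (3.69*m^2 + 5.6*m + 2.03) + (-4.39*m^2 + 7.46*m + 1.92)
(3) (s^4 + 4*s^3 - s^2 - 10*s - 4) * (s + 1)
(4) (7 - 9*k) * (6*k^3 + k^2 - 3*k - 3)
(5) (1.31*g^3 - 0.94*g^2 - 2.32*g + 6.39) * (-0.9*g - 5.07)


(1) = 45*p^4 - 27*p^3 - 9*p^2 - 9*p + 18
(2) = -0.7*m^2 + 13.06*m + 3.95
(3) = s^5 + 5*s^4 + 3*s^3 - 11*s^2 - 14*s - 4
(4) = -54*k^4 + 33*k^3 + 34*k^2 + 6*k - 21
(5) = -1.179*g^4 - 5.7957*g^3 + 6.8538*g^2 + 6.0114*g - 32.3973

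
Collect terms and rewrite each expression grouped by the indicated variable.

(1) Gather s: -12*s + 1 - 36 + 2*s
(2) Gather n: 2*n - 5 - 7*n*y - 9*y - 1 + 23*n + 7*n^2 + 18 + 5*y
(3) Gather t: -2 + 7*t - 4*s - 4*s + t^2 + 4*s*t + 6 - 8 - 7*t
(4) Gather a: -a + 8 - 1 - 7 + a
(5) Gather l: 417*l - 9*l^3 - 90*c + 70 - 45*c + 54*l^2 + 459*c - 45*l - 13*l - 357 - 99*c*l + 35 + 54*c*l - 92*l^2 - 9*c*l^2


(1) = -10*s - 35
(2) = 7*n^2 + n*(25 - 7*y) - 4*y + 12
(3) = 4*s*t - 8*s + t^2 - 4
(4) = 0
(5) = 324*c - 9*l^3 + l^2*(-9*c - 38) + l*(359 - 45*c) - 252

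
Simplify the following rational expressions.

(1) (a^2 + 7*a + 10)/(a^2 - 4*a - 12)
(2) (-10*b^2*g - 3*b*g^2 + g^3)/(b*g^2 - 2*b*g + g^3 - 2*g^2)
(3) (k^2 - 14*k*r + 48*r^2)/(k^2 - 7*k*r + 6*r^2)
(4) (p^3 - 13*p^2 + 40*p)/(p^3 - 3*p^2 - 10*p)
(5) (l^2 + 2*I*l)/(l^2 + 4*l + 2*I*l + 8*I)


(1) = (a + 5)/(a - 6)
(2) = (-10*b^2 - 3*b*g + g^2)/(b*g - 2*b + g^2 - 2*g)
(3) = (-k + 8*r)/(-k + r)
(4) = (p - 8)/(p + 2)
(5) = l/(l + 4)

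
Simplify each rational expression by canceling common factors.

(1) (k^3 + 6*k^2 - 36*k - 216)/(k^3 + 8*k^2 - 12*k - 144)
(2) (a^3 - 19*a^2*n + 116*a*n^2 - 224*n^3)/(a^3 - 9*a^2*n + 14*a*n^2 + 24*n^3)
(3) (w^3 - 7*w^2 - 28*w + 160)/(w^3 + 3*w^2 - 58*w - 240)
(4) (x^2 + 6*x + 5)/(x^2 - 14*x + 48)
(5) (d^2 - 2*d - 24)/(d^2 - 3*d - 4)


(1) = (k - 6)/(k - 4)
(2) = (a^2 - 15*a*n + 56*n^2)/(a^2 - 5*a*n - 6*n^2)
(3) = (w - 4)/(w + 6)
(4) = (x^2 + 6*x + 5)/(x^2 - 14*x + 48)
(5) = (d^2 - 2*d - 24)/(d^2 - 3*d - 4)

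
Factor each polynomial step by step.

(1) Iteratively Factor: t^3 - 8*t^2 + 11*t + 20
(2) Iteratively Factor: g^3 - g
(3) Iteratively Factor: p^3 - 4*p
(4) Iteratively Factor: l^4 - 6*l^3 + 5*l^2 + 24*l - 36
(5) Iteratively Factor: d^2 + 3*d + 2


(1) = (t - 4)*(t^2 - 4*t - 5) = (t - 4)*(t + 1)*(t - 5)
(2) = (g)*(g^2 - 1) = g*(g - 1)*(g + 1)
(3) = (p)*(p^2 - 4) = p*(p + 2)*(p - 2)
(4) = (l - 3)*(l^3 - 3*l^2 - 4*l + 12) = (l - 3)*(l + 2)*(l^2 - 5*l + 6) = (l - 3)*(l - 2)*(l + 2)*(l - 3)
(5) = (d + 2)*(d + 1)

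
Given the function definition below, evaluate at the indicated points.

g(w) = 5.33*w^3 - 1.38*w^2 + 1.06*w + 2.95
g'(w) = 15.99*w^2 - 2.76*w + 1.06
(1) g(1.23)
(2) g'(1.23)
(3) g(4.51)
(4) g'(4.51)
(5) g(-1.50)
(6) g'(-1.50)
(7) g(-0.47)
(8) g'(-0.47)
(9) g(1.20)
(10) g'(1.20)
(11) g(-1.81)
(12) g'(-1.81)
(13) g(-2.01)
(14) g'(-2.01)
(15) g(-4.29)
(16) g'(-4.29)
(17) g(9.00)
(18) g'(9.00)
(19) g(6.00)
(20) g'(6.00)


(1) = 12.08
(2) = 21.86
(3) = 468.60
(4) = 313.85
(5) = -19.73
(6) = 41.18
(7) = 1.59
(8) = 5.89
(9) = 11.45
(10) = 20.77
(11) = -35.10
(12) = 58.44
(13) = -48.04
(14) = 71.21
(15) = -447.82
(16) = 307.18
(17) = 3786.28
(18) = 1271.41
(19) = 1110.91
(20) = 560.14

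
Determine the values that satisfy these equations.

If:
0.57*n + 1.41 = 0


Then:
n = -2.47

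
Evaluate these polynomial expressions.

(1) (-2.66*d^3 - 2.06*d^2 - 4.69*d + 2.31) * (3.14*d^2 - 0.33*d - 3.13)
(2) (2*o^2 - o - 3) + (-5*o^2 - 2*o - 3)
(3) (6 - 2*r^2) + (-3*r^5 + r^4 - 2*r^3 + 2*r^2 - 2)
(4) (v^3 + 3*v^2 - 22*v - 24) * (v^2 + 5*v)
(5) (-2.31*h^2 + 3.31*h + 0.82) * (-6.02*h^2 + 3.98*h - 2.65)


(1) = -8.3524*d^5 - 5.5906*d^4 - 5.721*d^3 + 15.2489*d^2 + 13.9174*d - 7.2303
(2) = -3*o^2 - 3*o - 6
(3) = -3*r^5 + r^4 - 2*r^3 + 4
(4) = v^5 + 8*v^4 - 7*v^3 - 134*v^2 - 120*v
(5) = 13.9062*h^4 - 29.12*h^3 + 14.3589*h^2 - 5.5079*h - 2.173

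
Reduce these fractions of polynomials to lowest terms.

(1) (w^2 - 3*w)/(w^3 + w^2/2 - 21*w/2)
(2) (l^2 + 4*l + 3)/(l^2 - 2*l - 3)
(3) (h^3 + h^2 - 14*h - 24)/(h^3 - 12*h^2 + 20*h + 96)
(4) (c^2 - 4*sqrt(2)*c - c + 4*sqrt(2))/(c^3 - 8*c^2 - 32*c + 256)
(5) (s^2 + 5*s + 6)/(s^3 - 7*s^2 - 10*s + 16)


(1) = 2/(2*w + 7)
(2) = (l + 3)/(l - 3)
(3) = (h^2 - h - 12)/(h^2 - 14*h + 48)
(4) = (c - 1)/(c^2 + c*(-8 + 4*sqrt(2)) - 32*sqrt(2))
(5) = (s + 3)/(s^2 - 9*s + 8)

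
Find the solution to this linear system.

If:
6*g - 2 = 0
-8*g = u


Then:
g = 1/3
u = -8/3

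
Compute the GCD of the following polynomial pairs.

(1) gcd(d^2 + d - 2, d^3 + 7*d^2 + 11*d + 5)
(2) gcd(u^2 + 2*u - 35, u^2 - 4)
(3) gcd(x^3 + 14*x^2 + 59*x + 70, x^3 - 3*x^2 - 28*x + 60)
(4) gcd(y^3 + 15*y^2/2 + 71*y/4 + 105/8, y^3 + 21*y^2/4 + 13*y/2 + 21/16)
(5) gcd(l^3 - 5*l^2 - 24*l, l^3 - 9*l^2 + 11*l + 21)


(1) = gcd((d - 1)*(d + 2), (d + 1)^2*(d + 5)) = 1
(2) = gcd((u - 5)*(u + 7), (u - 2)*(u + 2)) = 1
(3) = gcd((x + 2)*(x + 5)*(x + 7), (x - 6)*(x - 2)*(x + 5)) = x + 5
(4) = gcd((y + 3/2)*(y + 5/2)*(y + 7/2), (y + 1/4)*(y + 3/2)*(y + 7/2)) = y^2 + 5*y + 21/4
(5) = 1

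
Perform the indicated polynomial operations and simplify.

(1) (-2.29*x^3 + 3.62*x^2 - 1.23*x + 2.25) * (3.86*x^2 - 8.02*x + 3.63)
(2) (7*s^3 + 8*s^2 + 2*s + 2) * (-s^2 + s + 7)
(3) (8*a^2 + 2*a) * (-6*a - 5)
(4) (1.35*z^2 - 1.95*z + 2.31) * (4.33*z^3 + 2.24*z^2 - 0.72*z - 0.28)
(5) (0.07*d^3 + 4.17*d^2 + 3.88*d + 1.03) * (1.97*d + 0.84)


(1) = -8.8394*x^5 + 32.339*x^4 - 42.0929*x^3 + 31.6902*x^2 - 22.5099*x + 8.1675
(2) = -7*s^5 - s^4 + 55*s^3 + 56*s^2 + 16*s + 14
(3) = -48*a^3 - 52*a^2 - 10*a
(4) = 5.8455*z^5 - 5.4195*z^4 + 4.6623*z^3 + 6.2004*z^2 - 1.1172*z - 0.6468
(5) = 0.1379*d^4 + 8.2737*d^3 + 11.1464*d^2 + 5.2883*d + 0.8652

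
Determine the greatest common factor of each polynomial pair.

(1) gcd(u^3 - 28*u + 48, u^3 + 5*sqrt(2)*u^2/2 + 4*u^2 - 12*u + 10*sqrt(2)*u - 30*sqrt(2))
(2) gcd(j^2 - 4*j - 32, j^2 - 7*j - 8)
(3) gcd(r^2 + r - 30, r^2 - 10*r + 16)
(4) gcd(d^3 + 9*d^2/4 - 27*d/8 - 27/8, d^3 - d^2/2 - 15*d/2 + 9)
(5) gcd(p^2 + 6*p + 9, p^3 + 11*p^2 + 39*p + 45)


(1) = u^2 + 4*u - 12
(2) = gcd((j - 8)*(j + 4), (j - 8)*(j + 1)) = j - 8
(3) = gcd((r - 5)*(r + 6), (r - 8)*(r - 2)) = 1
(4) = gcd((d - 3/2)*(d + 3/4)*(d + 3), (d - 2)*(d - 3/2)*(d + 3)) = d^2 + 3*d/2 - 9/2
(5) = gcd((p + 3)^2, (p + 3)^2*(p + 5)) = p^2 + 6*p + 9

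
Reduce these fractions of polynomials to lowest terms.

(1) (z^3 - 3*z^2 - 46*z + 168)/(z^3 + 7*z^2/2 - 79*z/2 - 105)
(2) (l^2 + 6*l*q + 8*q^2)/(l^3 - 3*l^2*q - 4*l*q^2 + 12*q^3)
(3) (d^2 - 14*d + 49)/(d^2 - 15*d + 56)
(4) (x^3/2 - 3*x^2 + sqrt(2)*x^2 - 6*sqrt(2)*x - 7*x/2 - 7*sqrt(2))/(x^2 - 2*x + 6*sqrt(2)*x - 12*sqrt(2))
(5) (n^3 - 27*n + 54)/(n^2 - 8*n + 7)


(1) = (2*z - 8)/(2*z + 5)
(2) = (l + 4*q)/(l^2 - 5*l*q + 6*q^2)
(3) = (d - 7)/(d - 8)
(4) = (x^3 + x^2*(-6 + 2*sqrt(2)) + x*(-12*sqrt(2) - 7) - 14*sqrt(2))/(2*x^2 + x*(-4 + 12*sqrt(2)) - 24*sqrt(2))
(5) = (n^3 - 27*n + 54)/(n^2 - 8*n + 7)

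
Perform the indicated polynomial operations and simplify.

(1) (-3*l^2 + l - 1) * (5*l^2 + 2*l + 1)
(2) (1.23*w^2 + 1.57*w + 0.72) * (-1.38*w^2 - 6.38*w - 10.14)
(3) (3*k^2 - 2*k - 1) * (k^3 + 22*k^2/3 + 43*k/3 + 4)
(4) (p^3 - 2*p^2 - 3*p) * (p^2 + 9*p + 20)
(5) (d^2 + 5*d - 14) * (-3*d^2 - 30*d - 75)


(1) = -15*l^4 - l^3 - 6*l^2 - l - 1
(2) = -1.6974*w^4 - 10.014*w^3 - 23.4824*w^2 - 20.5134*w - 7.3008
(3) = 3*k^5 + 20*k^4 + 82*k^3/3 - 24*k^2 - 67*k/3 - 4
(4) = p^5 + 7*p^4 - p^3 - 67*p^2 - 60*p
(5) = -3*d^4 - 45*d^3 - 183*d^2 + 45*d + 1050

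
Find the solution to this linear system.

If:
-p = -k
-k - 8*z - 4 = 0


Then:
k = -8*z - 4
p = -8*z - 4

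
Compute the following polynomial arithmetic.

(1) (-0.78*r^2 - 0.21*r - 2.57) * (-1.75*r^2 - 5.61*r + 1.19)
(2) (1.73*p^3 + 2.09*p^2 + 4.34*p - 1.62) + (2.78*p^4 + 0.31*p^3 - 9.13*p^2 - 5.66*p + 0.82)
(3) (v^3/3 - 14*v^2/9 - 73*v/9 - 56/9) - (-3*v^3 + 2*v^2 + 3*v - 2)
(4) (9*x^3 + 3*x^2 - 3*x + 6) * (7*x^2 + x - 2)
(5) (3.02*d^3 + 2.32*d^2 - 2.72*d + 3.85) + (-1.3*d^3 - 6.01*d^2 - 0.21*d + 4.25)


(1) = 1.365*r^4 + 4.7433*r^3 + 4.7474*r^2 + 14.1678*r - 3.0583
(2) = 2.78*p^4 + 2.04*p^3 - 7.04*p^2 - 1.32*p - 0.8
(3) = 10*v^3/3 - 32*v^2/9 - 100*v/9 - 38/9
(4) = 63*x^5 + 30*x^4 - 36*x^3 + 33*x^2 + 12*x - 12
(5) = 1.72*d^3 - 3.69*d^2 - 2.93*d + 8.1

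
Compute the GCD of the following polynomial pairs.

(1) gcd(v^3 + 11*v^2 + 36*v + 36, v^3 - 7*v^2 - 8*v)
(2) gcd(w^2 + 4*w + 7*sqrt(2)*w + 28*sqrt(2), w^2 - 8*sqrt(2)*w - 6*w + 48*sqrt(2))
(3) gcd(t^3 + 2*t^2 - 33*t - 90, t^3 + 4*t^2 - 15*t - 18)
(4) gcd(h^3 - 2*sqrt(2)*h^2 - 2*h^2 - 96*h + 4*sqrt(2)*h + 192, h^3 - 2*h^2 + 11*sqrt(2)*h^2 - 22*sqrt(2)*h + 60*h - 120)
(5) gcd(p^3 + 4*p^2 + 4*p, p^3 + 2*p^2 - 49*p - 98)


(1) = 1
(2) = gcd((w + 4)*(w + 7*sqrt(2)), (w - 6)*(w - 8*sqrt(2))) = 1
(3) = 1
(4) = gcd((h - 2)*(h - 8*sqrt(2))*(h + 6*sqrt(2)), (h - 2)*(h + 5*sqrt(2))*(h + 6*sqrt(2))) = h^2 + h*(-2 + 6*sqrt(2)) - 12*sqrt(2)
(5) = p + 2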